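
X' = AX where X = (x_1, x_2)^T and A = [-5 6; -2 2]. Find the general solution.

Coefficient matrix A = [[-5, 6], [-2, 2]].
Characteristic polynomial det(A - λI) = λ^2 + 3λ + 2 = 0.
Eigenvalues λ = -1, -2.
For λ=-1: (A-λI) row 1 is [-4, 6], so an eigenvector is (-3, -2).
For λ=-2: (A-λI) row 1 is [-3, 6], so an eigenvector is (-2, -1).
General solution: c_1e^(-t)(-3,-2) + c_2e^(-2t)(-2,-1).

x_1(t) = -3c_1e^(-t) - 2c_2e^(-2t), x_2(t) = -2c_1e^(-t) - c_2e^(-2t)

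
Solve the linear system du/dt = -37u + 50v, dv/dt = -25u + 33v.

u(t) = -K_1e^(-2t)sin(5t) + 3K_1e^(-2t)cos(5t) + 3K_2e^(-2t)sin(5t) + K_2e^(-2t)cos(5t), v(t) = -K_1e^(-2t)sin(5t) + 2K_1e^(-2t)cos(5t) + 2K_2e^(-2t)sin(5t) + K_2e^(-2t)cos(5t)

Coefficient matrix A = [[-37, 50], [-25, 33]].
Characteristic polynomial det(A - λI) = λ^2 + 4λ + 29 = 0.
Eigenvalues λ = -2 ± 5i (complex conjugate pair).
For λ=-2+5i: an eigenvector is (3,2) - i(-1,-1) = (3 + i, 2 + i).
A real fundamental pair from Re and Im of e^((-2+5i)t)v: X_1 = e^(-2t)(cos(5t)·(3,2) + sin(5t)·(-1,-1)), X_2 = e^(-2t)(sin(5t)·(3,2) - cos(5t)·(-1,-1)).
General solution: K_1X_1 + K_2X_2.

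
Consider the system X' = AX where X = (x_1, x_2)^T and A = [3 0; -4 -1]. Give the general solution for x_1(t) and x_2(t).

x_1(t) = c_2e^(3t), x_2(t) = -c_1e^(-t) - c_2e^(3t)

Coefficient matrix A = [[3, 0], [-4, -1]].
Characteristic polynomial det(A - λI) = λ^2 - 2λ - 3 = 0.
Eigenvalues λ = -1, 3.
For λ=-1: (A-λI) row 1 is [4, 0], so an eigenvector is (0, -1).
For λ=3: (A-λI) row 2 is [-4, -4], so an eigenvector is (1, -1).
General solution: c_1e^(-t)(0,-1) + c_2e^(3t)(1,-1).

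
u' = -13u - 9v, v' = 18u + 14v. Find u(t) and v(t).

Coefficient matrix A = [[-13, -9], [18, 14]].
Characteristic polynomial det(A - λI) = λ^2 - λ - 20 = 0.
Eigenvalues λ = 5, -4.
For λ=5: (A-λI) row 1 is [-18, -9], so an eigenvector is (-1, 2).
For λ=-4: (A-λI) row 1 is [-9, -9], so an eigenvector is (1, -1).
General solution: K_1e^(5t)(-1,2) + K_2e^(-4t)(1,-1).

u(t) = -K_1e^(5t) + K_2e^(-4t), v(t) = 2K_1e^(5t) - K_2e^(-4t)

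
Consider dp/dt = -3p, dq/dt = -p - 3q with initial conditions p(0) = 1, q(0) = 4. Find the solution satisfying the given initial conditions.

Coefficient matrix A = [[-3, 0], [-1, -3]].
Characteristic polynomial det(A - λI) = λ^2 + 6λ + 9 = 0.
Single eigenvalue λ = -3 with algebraic multiplicity 2.
Eigenvector v = (0,1); generalized eigenvector w with (A-λI)w=v is (-1,3).
General solution: e^(-3t)[c_1·v + c_2·(t·v + w)].
Applying p(0)=1, q(0)=4 gives c_1=7, c_2=-1.

p(t) = e^(-3t), q(t) = -te^(-3t) + 4e^(-3t)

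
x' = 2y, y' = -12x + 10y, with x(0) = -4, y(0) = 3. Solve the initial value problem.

x(t) = 11e^(6t) - 15e^(4t), y(t) = 33e^(6t) - 30e^(4t)

Coefficient matrix A = [[0, 2], [-12, 10]].
Characteristic polynomial det(A - λI) = λ^2 - 10λ + 24 = 0.
Eigenvalues λ = 4, 6.
For λ=4: (A-λI) row 1 is [-4, 2], so an eigenvector is (1, 2).
For λ=6: (A-λI) row 1 is [-6, 2], so an eigenvector is (1, 3).
General solution: K_1e^(4t)(1,2) + K_2e^(6t)(1,3).
Applying x(0)=-4, y(0)=3 gives K_1=-15, K_2=11.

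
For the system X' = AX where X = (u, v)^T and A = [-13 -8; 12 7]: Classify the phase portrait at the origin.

A = [[-13,-8],[12,7]]; det(A-λI) = λ^2 + 6λ + 5.
λ = -5, -1: both negative.

stable node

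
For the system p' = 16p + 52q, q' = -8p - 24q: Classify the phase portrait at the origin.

A = [[16,52],[-8,-24]]; det(A-λI) = λ^2 + 8λ + 32.
λ = -4 ± 4i: negative real part.

stable spiral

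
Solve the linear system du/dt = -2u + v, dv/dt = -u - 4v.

u(t) = -c_1e^(-3t) - c_2te^(-3t) - c_2e^(-3t), v(t) = c_1e^(-3t) + c_2te^(-3t)

Coefficient matrix A = [[-2, 1], [-1, -4]].
Characteristic polynomial det(A - λI) = λ^2 + 6λ + 9 = 0.
Single eigenvalue λ = -3 with algebraic multiplicity 2.
Eigenvector v = (-1,1); generalized eigenvector w with (A-λI)w=v is (-1,0).
General solution: e^(-3t)[c_1·v + c_2·(t·v + w)].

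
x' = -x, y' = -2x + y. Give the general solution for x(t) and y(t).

x(t) = K_1e^(-t), y(t) = K_1e^(-t) - K_2e^(t)

Coefficient matrix A = [[-1, 0], [-2, 1]].
Characteristic polynomial det(A - λI) = λ^2 - 1 = 0.
Eigenvalues λ = -1, 1.
For λ=-1: (A-λI) row 2 is [-2, 2], so an eigenvector is (1, 1).
For λ=1: (A-λI) row 1 is [-2, 0], so an eigenvector is (0, -1).
General solution: K_1e^(-t)(1,1) + K_2e^(t)(0,-1).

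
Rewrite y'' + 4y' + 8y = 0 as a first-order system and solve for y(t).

y(t) = C_1e^(-2t)cos(2t) + C_2e^(-2t)sin(2t)

Let x_1 = y, x_2 = y'. Then x_1' = x_2 and x_2' = -8x_1 - 4x_2.
A = [[0,1],[-8,-4]]; det(A-λI) = λ^2 + 4λ + 8.
Eigenvalues λ = -2 ± 2i.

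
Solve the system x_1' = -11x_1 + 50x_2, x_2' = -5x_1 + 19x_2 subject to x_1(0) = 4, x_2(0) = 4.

x_1(t) = 28e^(4t)sin(5t) + 4e^(4t)cos(5t), x_2(t) = 8e^(4t)sin(5t) + 4e^(4t)cos(5t)

Coefficient matrix A = [[-11, 50], [-5, 19]].
Characteristic polynomial det(A - λI) = λ^2 - 8λ + 41 = 0.
Eigenvalues λ = 4 ± 5i (complex conjugate pair).
For λ=4+5i: an eigenvector is (-3,-1) - i(-1,0) = (-3 + i, -1).
A real fundamental pair from Re and Im of e^((4+5i)t)v: X_1 = e^(4t)(cos(5t)·(-3,-1) + sin(5t)·(-1,0)), X_2 = e^(4t)(sin(5t)·(-3,-1) - cos(5t)·(-1,0)).
General solution: C_1X_1 + C_2X_2.
Applying x_1(0)=4, x_2(0)=4 gives C_1=-4, C_2=-8.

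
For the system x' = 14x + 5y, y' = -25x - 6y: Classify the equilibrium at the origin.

A = [[14,5],[-25,-6]]; det(A-λI) = λ^2 - 8λ + 41.
λ = 4 ± 5i: positive real part.

unstable spiral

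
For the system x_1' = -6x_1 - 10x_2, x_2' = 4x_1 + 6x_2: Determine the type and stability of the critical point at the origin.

center

A = [[-6,-10],[4,6]]; det(A-λI) = λ^2 + 4.
λ = 0 ± 2i: zero real part.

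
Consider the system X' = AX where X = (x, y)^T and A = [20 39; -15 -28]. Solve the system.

Coefficient matrix A = [[20, 39], [-15, -28]].
Characteristic polynomial det(A - λI) = λ^2 + 8λ + 25 = 0.
Eigenvalues λ = -4 ± 3i (complex conjugate pair).
For λ=-4+3i: an eigenvector is (-3,2) - i(2,-1) = (-3 - 2i, 2 + i).
A real fundamental pair from Re and Im of e^((-4+3i)t)v: X_1 = e^(-4t)(cos(3t)·(-3,2) + sin(3t)·(2,-1)), X_2 = e^(-4t)(sin(3t)·(-3,2) - cos(3t)·(2,-1)).
General solution: K_1X_1 + K_2X_2.

x(t) = 2K_1e^(-4t)sin(3t) - 3K_1e^(-4t)cos(3t) - 3K_2e^(-4t)sin(3t) - 2K_2e^(-4t)cos(3t), y(t) = -K_1e^(-4t)sin(3t) + 2K_1e^(-4t)cos(3t) + 2K_2e^(-4t)sin(3t) + K_2e^(-4t)cos(3t)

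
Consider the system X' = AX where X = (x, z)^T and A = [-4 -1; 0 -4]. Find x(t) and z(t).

x(t) = c_1e^(-4t) + c_2te^(-4t) + 2c_2e^(-4t), z(t) = -c_2e^(-4t)

Coefficient matrix A = [[-4, -1], [0, -4]].
Characteristic polynomial det(A - λI) = λ^2 + 8λ + 16 = 0.
Single eigenvalue λ = -4 with algebraic multiplicity 2.
Eigenvector v = (1,0); generalized eigenvector w with (A-λI)w=v is (2,-1).
General solution: e^(-4t)[c_1·v + c_2·(t·v + w)].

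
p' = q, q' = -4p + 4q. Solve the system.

Coefficient matrix A = [[0, 1], [-4, 4]].
Characteristic polynomial det(A - λI) = λ^2 - 4λ + 4 = 0.
Single eigenvalue λ = 2 with algebraic multiplicity 2.
Eigenvector v = (1,2); generalized eigenvector w with (A-λI)w=v is (0,1).
General solution: e^(2t)[C_1·v + C_2·(t·v + w)].

p(t) = C_1e^(2t) + C_2te^(2t), q(t) = 2C_1e^(2t) + 2C_2te^(2t) + C_2e^(2t)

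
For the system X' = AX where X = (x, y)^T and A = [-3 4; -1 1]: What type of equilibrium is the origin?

stable improper node

A = [[-3,4],[-1,1]]; det(A-λI) = λ^2 + 2λ + 1.
repeated λ = -1 with a single eigenvector.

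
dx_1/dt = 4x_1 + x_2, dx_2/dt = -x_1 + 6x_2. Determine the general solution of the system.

Coefficient matrix A = [[4, 1], [-1, 6]].
Characteristic polynomial det(A - λI) = λ^2 - 10λ + 25 = 0.
Single eigenvalue λ = 5 with algebraic multiplicity 2.
Eigenvector v = (1,1); generalized eigenvector w with (A-λI)w=v is (1,2).
General solution: e^(5t)[c_1·v + c_2·(t·v + w)].

x_1(t) = c_1e^(5t) + c_2te^(5t) + c_2e^(5t), x_2(t) = c_1e^(5t) + c_2te^(5t) + 2c_2e^(5t)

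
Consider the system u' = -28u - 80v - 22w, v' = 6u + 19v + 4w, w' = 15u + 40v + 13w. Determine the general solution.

Coefficient matrix A = [[-28, -80, -22], [6, 19, 4], [15, 40, 13]].
det(A - λI) = 0 gives eigenvalues λ = 2, 3, -1.
For λ=2: eigenvector (-9,2,5).
For λ=3: eigenvector (-4,1,2).
For λ=-1: eigenvector (10,-2,-5).
General solution: c_1e^(2t)(-9,2,5) + c_2e^(3t)(-4,1,2) + c_3e^(-t)(10,-2,-5).

u(t) = -9c_1e^(2t) - 4c_2e^(3t) + 10c_3e^(-t), v(t) = 2c_1e^(2t) + c_2e^(3t) - 2c_3e^(-t), w(t) = 5c_1e^(2t) + 2c_2e^(3t) - 5c_3e^(-t)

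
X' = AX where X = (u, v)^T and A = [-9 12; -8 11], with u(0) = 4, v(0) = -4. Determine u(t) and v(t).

Coefficient matrix A = [[-9, 12], [-8, 11]].
Characteristic polynomial det(A - λI) = λ^2 - 2λ - 3 = 0.
Eigenvalues λ = 3, -1.
For λ=3: (A-λI) row 1 is [-12, 12], so an eigenvector is (1, 1).
For λ=-1: (A-λI) row 1 is [-8, 12], so an eigenvector is (-3, -2).
General solution: K_1e^(3t)(1,1) + K_2e^(-t)(-3,-2).
Applying u(0)=4, v(0)=-4 gives K_1=-20, K_2=-8.

u(t) = -20e^(3t) + 24e^(-t), v(t) = -20e^(3t) + 16e^(-t)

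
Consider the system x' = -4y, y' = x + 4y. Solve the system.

x(t) = -2c_1e^(2t) - 2c_2te^(2t) - 3c_2e^(2t), y(t) = c_1e^(2t) + c_2te^(2t) + 2c_2e^(2t)

Coefficient matrix A = [[0, -4], [1, 4]].
Characteristic polynomial det(A - λI) = λ^2 - 4λ + 4 = 0.
Single eigenvalue λ = 2 with algebraic multiplicity 2.
Eigenvector v = (-2,1); generalized eigenvector w with (A-λI)w=v is (-3,2).
General solution: e^(2t)[c_1·v + c_2·(t·v + w)].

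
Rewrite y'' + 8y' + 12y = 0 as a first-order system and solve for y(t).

y(t) = C_1e^(-6t) + C_2e^(-2t)

Let x_1 = y, x_2 = y'. Then x_1' = x_2 and x_2' = -12x_1 - 8x_2.
A = [[0,1],[-12,-8]]; det(A-λI) = λ^2 + 8λ + 12.
Eigenvalues λ = -6, -2 with eigenvectors (1,-6), (1,-2).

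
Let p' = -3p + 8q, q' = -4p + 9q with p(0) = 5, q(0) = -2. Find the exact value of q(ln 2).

A = [[-3,8],[-4,9]]; eigenvalues λ = 1, 5.
Eigenvectors: (2,1) for λ=1, (1,1) for λ=5.
From the initial condition, c_1 = 7, c_2 = -9.
q(ln 2) = (7)(2^1)(1) + (-9)(2^5)(1) = -274.

-274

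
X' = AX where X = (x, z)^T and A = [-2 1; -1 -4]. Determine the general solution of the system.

x(t) = K_1e^(-3t) + K_2te^(-3t) - 2K_2e^(-3t), z(t) = -K_1e^(-3t) - K_2te^(-3t) + 3K_2e^(-3t)

Coefficient matrix A = [[-2, 1], [-1, -4]].
Characteristic polynomial det(A - λI) = λ^2 + 6λ + 9 = 0.
Single eigenvalue λ = -3 with algebraic multiplicity 2.
Eigenvector v = (1,-1); generalized eigenvector w with (A-λI)w=v is (-2,3).
General solution: e^(-3t)[K_1·v + K_2·(t·v + w)].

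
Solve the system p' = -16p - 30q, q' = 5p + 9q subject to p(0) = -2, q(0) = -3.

p(t) = 22e^(-t) - 24e^(-6t), q(t) = -11e^(-t) + 8e^(-6t)

Coefficient matrix A = [[-16, -30], [5, 9]].
Characteristic polynomial det(A - λI) = λ^2 + 7λ + 6 = 0.
Eigenvalues λ = -1, -6.
For λ=-1: (A-λI) row 1 is [-15, -30], so an eigenvector is (-2, 1).
For λ=-6: (A-λI) row 1 is [-10, -30], so an eigenvector is (3, -1).
General solution: C_1e^(-t)(-2,1) + C_2e^(-6t)(3,-1).
Applying p(0)=-2, q(0)=-3 gives C_1=-11, C_2=-8.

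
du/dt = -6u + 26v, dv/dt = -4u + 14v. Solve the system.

Coefficient matrix A = [[-6, 26], [-4, 14]].
Characteristic polynomial det(A - λI) = λ^2 - 8λ + 20 = 0.
Eigenvalues λ = 4 ± 2i (complex conjugate pair).
For λ=4+2i: an eigenvector is (-3,-1) - i(2,1) = (-3 - 2i, -1 - i).
A real fundamental pair from Re and Im of e^((4+2i)t)v: X_1 = e^(4t)(cos(2t)·(-3,-1) + sin(2t)·(2,1)), X_2 = e^(4t)(sin(2t)·(-3,-1) - cos(2t)·(2,1)).
General solution: C_1X_1 + C_2X_2.

u(t) = 2C_1e^(4t)sin(2t) - 3C_1e^(4t)cos(2t) - 3C_2e^(4t)sin(2t) - 2C_2e^(4t)cos(2t), v(t) = C_1e^(4t)sin(2t) - C_1e^(4t)cos(2t) - C_2e^(4t)sin(2t) - C_2e^(4t)cos(2t)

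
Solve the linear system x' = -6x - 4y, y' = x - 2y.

Coefficient matrix A = [[-6, -4], [1, -2]].
Characteristic polynomial det(A - λI) = λ^2 + 8λ + 16 = 0.
Single eigenvalue λ = -4 with algebraic multiplicity 2.
Eigenvector v = (2,-1); generalized eigenvector w with (A-λI)w=v is (-3,1).
General solution: e^(-4t)[K_1·v + K_2·(t·v + w)].

x(t) = 2K_1e^(-4t) + 2K_2te^(-4t) - 3K_2e^(-4t), y(t) = -K_1e^(-4t) - K_2te^(-4t) + K_2e^(-4t)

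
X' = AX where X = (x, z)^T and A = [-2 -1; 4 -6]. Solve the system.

Coefficient matrix A = [[-2, -1], [4, -6]].
Characteristic polynomial det(A - λI) = λ^2 + 8λ + 16 = 0.
Single eigenvalue λ = -4 with algebraic multiplicity 2.
Eigenvector v = (1,2); generalized eigenvector w with (A-λI)w=v is (0,-1).
General solution: e^(-4t)[c_1·v + c_2·(t·v + w)].

x(t) = c_1e^(-4t) + c_2te^(-4t), z(t) = 2c_1e^(-4t) + 2c_2te^(-4t) - c_2e^(-4t)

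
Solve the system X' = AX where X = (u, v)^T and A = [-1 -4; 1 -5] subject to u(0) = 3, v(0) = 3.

u(t) = -6te^(-3t) + 3e^(-3t), v(t) = -3te^(-3t) + 3e^(-3t)

Coefficient matrix A = [[-1, -4], [1, -5]].
Characteristic polynomial det(A - λI) = λ^2 + 6λ + 9 = 0.
Single eigenvalue λ = -3 with algebraic multiplicity 2.
Eigenvector v = (2,1); generalized eigenvector w with (A-λI)w=v is (-3,-2).
General solution: e^(-3t)[C_1·v + C_2·(t·v + w)].
Applying u(0)=3, v(0)=3 gives C_1=-3, C_2=-3.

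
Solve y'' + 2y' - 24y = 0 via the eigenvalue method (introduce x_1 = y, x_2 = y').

y(t) = C_1e^(-6t) + C_2e^(4t)

Let x_1 = y, x_2 = y'. Then x_1' = x_2 and x_2' = 24x_1 - 2x_2.
A = [[0,1],[24,-2]]; det(A-λI) = λ^2 + 2λ - 24.
Eigenvalues λ = -6, 4 with eigenvectors (1,-6), (1,4).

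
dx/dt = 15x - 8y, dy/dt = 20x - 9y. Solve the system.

x(t) = -C_1e^(3t)sin(4t) + C_1e^(3t)cos(4t) + C_2e^(3t)sin(4t) + C_2e^(3t)cos(4t), y(t) = -C_1e^(3t)sin(4t) + 2C_1e^(3t)cos(4t) + 2C_2e^(3t)sin(4t) + C_2e^(3t)cos(4t)

Coefficient matrix A = [[15, -8], [20, -9]].
Characteristic polynomial det(A - λI) = λ^2 - 6λ + 25 = 0.
Eigenvalues λ = 3 ± 4i (complex conjugate pair).
For λ=3+4i: an eigenvector is (1,2) - i(-1,-1) = (1 + i, 2 + i).
A real fundamental pair from Re and Im of e^((3+4i)t)v: X_1 = e^(3t)(cos(4t)·(1,2) + sin(4t)·(-1,-1)), X_2 = e^(3t)(sin(4t)·(1,2) - cos(4t)·(-1,-1)).
General solution: C_1X_1 + C_2X_2.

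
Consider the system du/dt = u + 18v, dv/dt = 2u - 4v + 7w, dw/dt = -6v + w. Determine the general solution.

Coefficient matrix A = [[1, 18, 0], [2, -4, 7], [0, -6, 1]].
det(A - λI) = 0 gives eigenvalues λ = 1, -2, -1.
For λ=1: eigenvector (7,0,-2).
For λ=-2: eigenvector (-6,1,2).
For λ=-1: eigenvector (-9,1,3).
General solution: c_1e^(t)(7,0,-2) + c_2e^(-2t)(-6,1,2) + c_3e^(-t)(-9,1,3).

u(t) = 7c_1e^(t) - 6c_2e^(-2t) - 9c_3e^(-t), v(t) = c_2e^(-2t) + c_3e^(-t), w(t) = -2c_1e^(t) + 2c_2e^(-2t) + 3c_3e^(-t)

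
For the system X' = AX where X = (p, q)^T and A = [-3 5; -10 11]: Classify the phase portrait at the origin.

unstable spiral

A = [[-3,5],[-10,11]]; det(A-λI) = λ^2 - 8λ + 17.
λ = 4 ± i: positive real part.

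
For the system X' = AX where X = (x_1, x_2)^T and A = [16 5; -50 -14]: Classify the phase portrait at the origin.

unstable spiral

A = [[16,5],[-50,-14]]; det(A-λI) = λ^2 - 2λ + 26.
λ = 1 ± 5i: positive real part.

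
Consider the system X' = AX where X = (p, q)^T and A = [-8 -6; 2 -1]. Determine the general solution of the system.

Coefficient matrix A = [[-8, -6], [2, -1]].
Characteristic polynomial det(A - λI) = λ^2 + 9λ + 20 = 0.
Eigenvalues λ = -4, -5.
For λ=-4: (A-λI) row 1 is [-4, -6], so an eigenvector is (3, -2).
For λ=-5: (A-λI) row 1 is [-3, -6], so an eigenvector is (2, -1).
General solution: C_1e^(-4t)(3,-2) + C_2e^(-5t)(2,-1).

p(t) = 3C_1e^(-4t) + 2C_2e^(-5t), q(t) = -2C_1e^(-4t) - C_2e^(-5t)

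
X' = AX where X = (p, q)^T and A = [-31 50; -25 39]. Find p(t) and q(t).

p(t) = -3C_1e^(4t)sin(5t) - C_1e^(4t)cos(5t) - C_2e^(4t)sin(5t) + 3C_2e^(4t)cos(5t), q(t) = -2C_1e^(4t)sin(5t) - C_1e^(4t)cos(5t) - C_2e^(4t)sin(5t) + 2C_2e^(4t)cos(5t)

Coefficient matrix A = [[-31, 50], [-25, 39]].
Characteristic polynomial det(A - λI) = λ^2 - 8λ + 41 = 0.
Eigenvalues λ = 4 ± 5i (complex conjugate pair).
For λ=4+5i: an eigenvector is (-1,-1) - i(-3,-2) = (-1 + 3i, -1 + 2i).
A real fundamental pair from Re and Im of e^((4+5i)t)v: X_1 = e^(4t)(cos(5t)·(-1,-1) + sin(5t)·(-3,-2)), X_2 = e^(4t)(sin(5t)·(-1,-1) - cos(5t)·(-3,-2)).
General solution: C_1X_1 + C_2X_2.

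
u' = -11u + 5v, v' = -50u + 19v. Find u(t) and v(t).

u(t) = -C_1e^(4t)cos(5t) - C_2e^(4t)sin(5t), v(t) = C_1e^(4t)sin(5t) - 3C_1e^(4t)cos(5t) - 3C_2e^(4t)sin(5t) - C_2e^(4t)cos(5t)

Coefficient matrix A = [[-11, 5], [-50, 19]].
Characteristic polynomial det(A - λI) = λ^2 - 8λ + 41 = 0.
Eigenvalues λ = 4 ± 5i (complex conjugate pair).
For λ=4+5i: an eigenvector is (-1,-3) - i(0,1) = (-1, -3 - i).
A real fundamental pair from Re and Im of e^((4+5i)t)v: X_1 = e^(4t)(cos(5t)·(-1,-3) + sin(5t)·(0,1)), X_2 = e^(4t)(sin(5t)·(-1,-3) - cos(5t)·(0,1)).
General solution: C_1X_1 + C_2X_2.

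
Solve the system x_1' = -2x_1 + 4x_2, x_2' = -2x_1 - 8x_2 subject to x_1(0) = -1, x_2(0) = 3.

Coefficient matrix A = [[-2, 4], [-2, -8]].
Characteristic polynomial det(A - λI) = λ^2 + 10λ + 24 = 0.
Eigenvalues λ = -6, -4.
For λ=-6: (A-λI) row 1 is [4, 4], so an eigenvector is (-1, 1).
For λ=-4: (A-λI) row 1 is [2, 4], so an eigenvector is (-2, 1).
General solution: C_1e^(-6t)(-1,1) + C_2e^(-4t)(-2,1).
Applying x_1(0)=-1, x_2(0)=3 gives C_1=5, C_2=-2.

x_1(t) = 4e^(-4t) - 5e^(-6t), x_2(t) = -2e^(-4t) + 5e^(-6t)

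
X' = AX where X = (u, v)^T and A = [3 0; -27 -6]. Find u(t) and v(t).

u(t) = -c_1e^(3t), v(t) = 3c_1e^(3t) - c_2e^(-6t)

Coefficient matrix A = [[3, 0], [-27, -6]].
Characteristic polynomial det(A - λI) = λ^2 + 3λ - 18 = 0.
Eigenvalues λ = 3, -6.
For λ=3: (A-λI) row 2 is [-27, -9], so an eigenvector is (-1, 3).
For λ=-6: (A-λI) row 1 is [9, 0], so an eigenvector is (0, -1).
General solution: c_1e^(3t)(-1,3) + c_2e^(-6t)(0,-1).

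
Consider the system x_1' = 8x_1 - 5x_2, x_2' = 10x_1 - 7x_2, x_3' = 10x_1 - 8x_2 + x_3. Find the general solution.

x_1(t) = -C_2e^(3t) + C_3e^(-2t), x_2(t) = -C_2e^(3t) + 2C_3e^(-2t), x_3(t) = C_1e^(t) - C_2e^(3t) + 2C_3e^(-2t)

Coefficient matrix A = [[8, -5, 0], [10, -7, 0], [10, -8, 1]].
det(A - λI) = 0 gives eigenvalues λ = 1, 3, -2.
For λ=1: eigenvector (0,0,1).
For λ=3: eigenvector (-1,-1,-1).
For λ=-2: eigenvector (1,2,2).
General solution: C_1e^(t)(0,0,1) + C_2e^(3t)(-1,-1,-1) + C_3e^(-2t)(1,2,2).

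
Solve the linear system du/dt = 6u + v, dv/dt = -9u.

u(t) = C_1e^(3t) + C_2te^(3t), v(t) = -3C_1e^(3t) - 3C_2te^(3t) + C_2e^(3t)

Coefficient matrix A = [[6, 1], [-9, 0]].
Characteristic polynomial det(A - λI) = λ^2 - 6λ + 9 = 0.
Single eigenvalue λ = 3 with algebraic multiplicity 2.
Eigenvector v = (1,-3); generalized eigenvector w with (A-λI)w=v is (0,1).
General solution: e^(3t)[C_1·v + C_2·(t·v + w)].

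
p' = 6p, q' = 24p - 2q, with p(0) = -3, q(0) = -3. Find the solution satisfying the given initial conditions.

p(t) = -3e^(6t), q(t) = -9e^(6t) + 6e^(-2t)

Coefficient matrix A = [[6, 0], [24, -2]].
Characteristic polynomial det(A - λI) = λ^2 - 4λ - 12 = 0.
Eigenvalues λ = -2, 6.
For λ=-2: (A-λI) row 1 is [8, 0], so an eigenvector is (0, 1).
For λ=6: (A-λI) row 2 is [24, -8], so an eigenvector is (-1, -3).
General solution: K_1e^(-2t)(0,1) + K_2e^(6t)(-1,-3).
Applying p(0)=-3, q(0)=-3 gives K_1=6, K_2=3.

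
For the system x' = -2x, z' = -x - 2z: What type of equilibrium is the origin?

A = [[-2,0],[-1,-2]]; det(A-λI) = λ^2 + 4λ + 4.
repeated λ = -2 with a single eigenvector.

stable improper node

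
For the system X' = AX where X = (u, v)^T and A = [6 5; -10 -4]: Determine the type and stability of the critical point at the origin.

A = [[6,5],[-10,-4]]; det(A-λI) = λ^2 - 2λ + 26.
λ = 1 ± 5i: positive real part.

unstable spiral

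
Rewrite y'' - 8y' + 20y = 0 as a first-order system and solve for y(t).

Let x_1 = y, x_2 = y'. Then x_1' = x_2 and x_2' = -20x_1 + 8x_2.
A = [[0,1],[-20,8]]; det(A-λI) = λ^2 - 8λ + 20.
Eigenvalues λ = 4 ± 2i.

y(t) = c_1e^(4t)cos(2t) + c_2e^(4t)sin(2t)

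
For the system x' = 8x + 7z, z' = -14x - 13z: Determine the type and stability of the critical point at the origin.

A = [[8,7],[-14,-13]]; det(A-λI) = λ^2 + 5λ - 6.
λ = 1, -6: opposite signs.

saddle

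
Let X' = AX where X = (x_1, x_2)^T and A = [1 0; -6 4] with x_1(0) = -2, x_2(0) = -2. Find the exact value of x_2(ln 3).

A = [[1,0],[-6,4]]; eigenvalues λ = 4, 1.
Eigenvectors: (0,1) for λ=4, (-1,-2) for λ=1.
From the initial condition, c_1 = 2, c_2 = 2.
x_2(ln 3) = (2)(3^4)(1) + (2)(3^1)(-2) = 150.

150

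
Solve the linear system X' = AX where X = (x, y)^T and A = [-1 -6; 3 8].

Coefficient matrix A = [[-1, -6], [3, 8]].
Characteristic polynomial det(A - λI) = λ^2 - 7λ + 10 = 0.
Eigenvalues λ = 2, 5.
For λ=2: (A-λI) row 1 is [-3, -6], so an eigenvector is (-2, 1).
For λ=5: (A-λI) row 1 is [-6, -6], so an eigenvector is (-1, 1).
General solution: c_1e^(2t)(-2,1) + c_2e^(5t)(-1,1).

x(t) = -2c_1e^(2t) - c_2e^(5t), y(t) = c_1e^(2t) + c_2e^(5t)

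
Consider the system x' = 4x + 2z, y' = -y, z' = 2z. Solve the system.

x(t) = C_1e^(4t) - C_3e^(2t), y(t) = C_2e^(-t), z(t) = C_3e^(2t)

Coefficient matrix A = [[4, 0, 2], [0, -1, 0], [0, 0, 2]].
det(A - λI) = 0 gives eigenvalues λ = 4, -1, 2.
For λ=4: eigenvector (1,0,0).
For λ=-1: eigenvector (0,1,0).
For λ=2: eigenvector (-1,0,1).
General solution: C_1e^(4t)(1,0,0) + C_2e^(-t)(0,1,0) + C_3e^(2t)(-1,0,1).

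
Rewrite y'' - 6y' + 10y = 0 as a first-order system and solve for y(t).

y(t) = K_1e^(3t)cos(t) + K_2e^(3t)sin(t)

Let x_1 = y, x_2 = y'. Then x_1' = x_2 and x_2' = -10x_1 + 6x_2.
A = [[0,1],[-10,6]]; det(A-λI) = λ^2 - 6λ + 10.
Eigenvalues λ = 3 ± i.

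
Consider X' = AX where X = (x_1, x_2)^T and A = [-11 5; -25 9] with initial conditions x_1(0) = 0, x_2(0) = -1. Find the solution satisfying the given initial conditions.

x_1(t) = -e^(-t)sin(5t), x_2(t) = -2e^(-t)sin(5t) - e^(-t)cos(5t)

Coefficient matrix A = [[-11, 5], [-25, 9]].
Characteristic polynomial det(A - λI) = λ^2 + 2λ + 26 = 0.
Eigenvalues λ = -1 ± 5i (complex conjugate pair).
For λ=-1+5i: an eigenvector is (-1,-2) - i(0,1) = (-1, -2 - i).
A real fundamental pair from Re and Im of e^((-1+5i)t)v: X_1 = e^(-t)(cos(5t)·(-1,-2) + sin(5t)·(0,1)), X_2 = e^(-t)(sin(5t)·(-1,-2) - cos(5t)·(0,1)).
General solution: C_1X_1 + C_2X_2.
Applying x_1(0)=0, x_2(0)=-1 gives C_1=0, C_2=1.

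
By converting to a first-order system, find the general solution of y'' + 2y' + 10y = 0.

Let x_1 = y, x_2 = y'. Then x_1' = x_2 and x_2' = -10x_1 - 2x_2.
A = [[0,1],[-10,-2]]; det(A-λI) = λ^2 + 2λ + 10.
Eigenvalues λ = -1 ± 3i.

y(t) = c_1e^(-t)cos(3t) + c_2e^(-t)sin(3t)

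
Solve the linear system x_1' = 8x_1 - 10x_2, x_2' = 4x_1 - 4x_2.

Coefficient matrix A = [[8, -10], [4, -4]].
Characteristic polynomial det(A - λI) = λ^2 - 4λ + 8 = 0.
Eigenvalues λ = 2 ± 2i (complex conjugate pair).
For λ=2+2i: an eigenvector is (-1,-1) - i(2,1) = (-1 - 2i, -1 - i).
A real fundamental pair from Re and Im of e^((2+2i)t)v: X_1 = e^(2t)(cos(2t)·(-1,-1) + sin(2t)·(2,1)), X_2 = e^(2t)(sin(2t)·(-1,-1) - cos(2t)·(2,1)).
General solution: c_1X_1 + c_2X_2.

x_1(t) = 2c_1e^(2t)sin(2t) - c_1e^(2t)cos(2t) - c_2e^(2t)sin(2t) - 2c_2e^(2t)cos(2t), x_2(t) = c_1e^(2t)sin(2t) - c_1e^(2t)cos(2t) - c_2e^(2t)sin(2t) - c_2e^(2t)cos(2t)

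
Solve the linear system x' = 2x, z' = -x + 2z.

x(t) = C_2e^(2t), z(t) = -C_1e^(2t) - C_2te^(2t) - 2C_2e^(2t)

Coefficient matrix A = [[2, 0], [-1, 2]].
Characteristic polynomial det(A - λI) = λ^2 - 4λ + 4 = 0.
Single eigenvalue λ = 2 with algebraic multiplicity 2.
Eigenvector v = (0,-1); generalized eigenvector w with (A-λI)w=v is (1,-2).
General solution: e^(2t)[C_1·v + C_2·(t·v + w)].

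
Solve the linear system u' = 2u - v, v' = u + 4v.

u(t) = K_1e^(3t) + K_2te^(3t) + 2K_2e^(3t), v(t) = -K_1e^(3t) - K_2te^(3t) - 3K_2e^(3t)

Coefficient matrix A = [[2, -1], [1, 4]].
Characteristic polynomial det(A - λI) = λ^2 - 6λ + 9 = 0.
Single eigenvalue λ = 3 with algebraic multiplicity 2.
Eigenvector v = (1,-1); generalized eigenvector w with (A-λI)w=v is (2,-3).
General solution: e^(3t)[K_1·v + K_2·(t·v + w)].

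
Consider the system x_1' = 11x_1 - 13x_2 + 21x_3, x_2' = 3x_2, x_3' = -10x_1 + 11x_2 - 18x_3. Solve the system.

Coefficient matrix A = [[11, -13, 21], [0, 3, 0], [-10, 11, -18]].
det(A - λI) = 0 gives eigenvalues λ = -3, -4, 3.
For λ=-3: eigenvector (3,0,-2).
For λ=-4: eigenvector (-7,0,5).
For λ=3: eigenvector (-1,1,1).
General solution: K_1e^(-3t)(3,0,-2) + K_2e^(-4t)(-7,0,5) + K_3e^(3t)(-1,1,1).

x_1(t) = 3K_1e^(-3t) - 7K_2e^(-4t) - K_3e^(3t), x_2(t) = K_3e^(3t), x_3(t) = -2K_1e^(-3t) + 5K_2e^(-4t) + K_3e^(3t)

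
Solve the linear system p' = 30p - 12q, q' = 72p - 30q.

Coefficient matrix A = [[30, -12], [72, -30]].
Characteristic polynomial det(A - λI) = λ^2 - 36 = 0.
Eigenvalues λ = 6, -6.
For λ=6: (A-λI) row 1 is [24, -12], so an eigenvector is (1, 2).
For λ=-6: (A-λI) row 1 is [36, -12], so an eigenvector is (-1, -3).
General solution: c_1e^(6t)(1,2) + c_2e^(-6t)(-1,-3).

p(t) = c_1e^(6t) - c_2e^(-6t), q(t) = 2c_1e^(6t) - 3c_2e^(-6t)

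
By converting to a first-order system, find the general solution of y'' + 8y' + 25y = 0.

y(t) = C_1e^(-4t)cos(3t) + C_2e^(-4t)sin(3t)

Let x_1 = y, x_2 = y'. Then x_1' = x_2 and x_2' = -25x_1 - 8x_2.
A = [[0,1],[-25,-8]]; det(A-λI) = λ^2 + 8λ + 25.
Eigenvalues λ = -4 ± 3i.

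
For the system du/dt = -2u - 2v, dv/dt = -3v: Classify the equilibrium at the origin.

A = [[-2,-2],[0,-3]]; det(A-λI) = λ^2 + 5λ + 6.
λ = -3, -2: both negative.

stable node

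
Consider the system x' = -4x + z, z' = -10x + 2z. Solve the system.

Coefficient matrix A = [[-4, 1], [-10, 2]].
Characteristic polynomial det(A - λI) = λ^2 + 2λ + 2 = 0.
Eigenvalues λ = -1 ± i (complex conjugate pair).
For λ=-1+i: an eigenvector is (0,1) - i(1,3) = (0 - i, 1 - 3i).
A real fundamental pair from Re and Im of e^((-1+i)t)v: X_1 = e^(-t)(cos(t)·(0,1) + sin(t)·(1,3)), X_2 = e^(-t)(sin(t)·(0,1) - cos(t)·(1,3)).
General solution: K_1X_1 + K_2X_2.

x(t) = K_1e^(-t)sin(t) - K_2e^(-t)cos(t), z(t) = 3K_1e^(-t)sin(t) + K_1e^(-t)cos(t) + K_2e^(-t)sin(t) - 3K_2e^(-t)cos(t)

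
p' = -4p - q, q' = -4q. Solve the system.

p(t) = C_1e^(-4t) + C_2te^(-4t) - 2C_2e^(-4t), q(t) = -C_2e^(-4t)

Coefficient matrix A = [[-4, -1], [0, -4]].
Characteristic polynomial det(A - λI) = λ^2 + 8λ + 16 = 0.
Single eigenvalue λ = -4 with algebraic multiplicity 2.
Eigenvector v = (1,0); generalized eigenvector w with (A-λI)w=v is (-2,-1).
General solution: e^(-4t)[C_1·v + C_2·(t·v + w)].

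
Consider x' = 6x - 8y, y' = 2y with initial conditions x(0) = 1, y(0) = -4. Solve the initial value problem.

Coefficient matrix A = [[6, -8], [0, 2]].
Characteristic polynomial det(A - λI) = λ^2 - 8λ + 12 = 0.
Eigenvalues λ = 2, 6.
For λ=2: (A-λI) row 1 is [4, -8], so an eigenvector is (-2, -1).
For λ=6: (A-λI) row 1 is [0, -8], so an eigenvector is (1, 0).
General solution: c_1e^(2t)(-2,-1) + c_2e^(6t)(1,0).
Applying x(0)=1, y(0)=-4 gives c_1=4, c_2=9.

x(t) = 9e^(6t) - 8e^(2t), y(t) = -4e^(2t)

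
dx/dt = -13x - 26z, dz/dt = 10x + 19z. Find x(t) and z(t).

Coefficient matrix A = [[-13, -26], [10, 19]].
Characteristic polynomial det(A - λI) = λ^2 - 6λ + 13 = 0.
Eigenvalues λ = 3 ± 2i (complex conjugate pair).
For λ=3+2i: an eigenvector is (-3,2) - i(-2,1) = (-3 + 2i, 2 - i).
A real fundamental pair from Re and Im of e^((3+2i)t)v: X_1 = e^(3t)(cos(2t)·(-3,2) + sin(2t)·(-2,1)), X_2 = e^(3t)(sin(2t)·(-3,2) - cos(2t)·(-2,1)).
General solution: K_1X_1 + K_2X_2.

x(t) = -2K_1e^(3t)sin(2t) - 3K_1e^(3t)cos(2t) - 3K_2e^(3t)sin(2t) + 2K_2e^(3t)cos(2t), z(t) = K_1e^(3t)sin(2t) + 2K_1e^(3t)cos(2t) + 2K_2e^(3t)sin(2t) - K_2e^(3t)cos(2t)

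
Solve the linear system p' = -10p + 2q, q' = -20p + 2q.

p(t) = -K_1e^(-4t)sin(2t) + K_2e^(-4t)cos(2t), q(t) = -3K_1e^(-4t)sin(2t) - K_1e^(-4t)cos(2t) - K_2e^(-4t)sin(2t) + 3K_2e^(-4t)cos(2t)

Coefficient matrix A = [[-10, 2], [-20, 2]].
Characteristic polynomial det(A - λI) = λ^2 + 8λ + 20 = 0.
Eigenvalues λ = -4 ± 2i (complex conjugate pair).
For λ=-4+2i: an eigenvector is (0,-1) - i(-1,-3) = (0 + i, -1 + 3i).
A real fundamental pair from Re and Im of e^((-4+2i)t)v: X_1 = e^(-4t)(cos(2t)·(0,-1) + sin(2t)·(-1,-3)), X_2 = e^(-4t)(sin(2t)·(0,-1) - cos(2t)·(-1,-3)).
General solution: K_1X_1 + K_2X_2.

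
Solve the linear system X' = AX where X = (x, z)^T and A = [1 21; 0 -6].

Coefficient matrix A = [[1, 21], [0, -6]].
Characteristic polynomial det(A - λI) = λ^2 + 5λ - 6 = 0.
Eigenvalues λ = 1, -6.
For λ=1: (A-λI) row 1 is [0, 21], so an eigenvector is (-1, 0).
For λ=-6: (A-λI) row 1 is [7, 21], so an eigenvector is (3, -1).
General solution: c_1e^(t)(-1,0) + c_2e^(-6t)(3,-1).

x(t) = -c_1e^(t) + 3c_2e^(-6t), z(t) = -c_2e^(-6t)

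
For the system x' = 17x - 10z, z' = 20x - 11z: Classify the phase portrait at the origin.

unstable spiral

A = [[17,-10],[20,-11]]; det(A-λI) = λ^2 - 6λ + 13.
λ = 3 ± 2i: positive real part.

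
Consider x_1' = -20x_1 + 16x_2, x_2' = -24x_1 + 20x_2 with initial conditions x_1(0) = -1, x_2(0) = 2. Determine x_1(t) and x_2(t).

x_1(t) = 6e^(4t) - 7e^(-4t), x_2(t) = 9e^(4t) - 7e^(-4t)

Coefficient matrix A = [[-20, 16], [-24, 20]].
Characteristic polynomial det(A - λI) = λ^2 - 16 = 0.
Eigenvalues λ = 4, -4.
For λ=4: (A-λI) row 1 is [-24, 16], so an eigenvector is (2, 3).
For λ=-4: (A-λI) row 1 is [-16, 16], so an eigenvector is (1, 1).
General solution: c_1e^(4t)(2,3) + c_2e^(-4t)(1,1).
Applying x_1(0)=-1, x_2(0)=2 gives c_1=3, c_2=-7.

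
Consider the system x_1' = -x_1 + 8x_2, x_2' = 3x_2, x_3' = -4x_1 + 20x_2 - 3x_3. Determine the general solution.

x_1(t) = c_1e^(-t) + 2c_2e^(3t), x_2(t) = c_2e^(3t), x_3(t) = -2c_1e^(-t) + 2c_2e^(3t) + c_3e^(-3t)

Coefficient matrix A = [[-1, 8, 0], [0, 3, 0], [-4, 20, -3]].
det(A - λI) = 0 gives eigenvalues λ = -1, 3, -3.
For λ=-1: eigenvector (1,0,-2).
For λ=3: eigenvector (2,1,2).
For λ=-3: eigenvector (0,0,1).
General solution: c_1e^(-t)(1,0,-2) + c_2e^(3t)(2,1,2) + c_3e^(-3t)(0,0,1).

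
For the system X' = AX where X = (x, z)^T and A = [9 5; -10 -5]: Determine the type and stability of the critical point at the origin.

unstable spiral

A = [[9,5],[-10,-5]]; det(A-λI) = λ^2 - 4λ + 5.
λ = 2 ± i: positive real part.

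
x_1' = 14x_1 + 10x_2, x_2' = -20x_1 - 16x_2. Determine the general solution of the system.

x_1(t) = c_1e^(4t) + c_2e^(-6t), x_2(t) = -c_1e^(4t) - 2c_2e^(-6t)

Coefficient matrix A = [[14, 10], [-20, -16]].
Characteristic polynomial det(A - λI) = λ^2 + 2λ - 24 = 0.
Eigenvalues λ = 4, -6.
For λ=4: (A-λI) row 1 is [10, 10], so an eigenvector is (1, -1).
For λ=-6: (A-λI) row 1 is [20, 10], so an eigenvector is (1, -2).
General solution: c_1e^(4t)(1,-1) + c_2e^(-6t)(1,-2).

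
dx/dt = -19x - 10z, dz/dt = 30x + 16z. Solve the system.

x(t) = -K_1e^(t) - 2K_2e^(-4t), z(t) = 2K_1e^(t) + 3K_2e^(-4t)

Coefficient matrix A = [[-19, -10], [30, 16]].
Characteristic polynomial det(A - λI) = λ^2 + 3λ - 4 = 0.
Eigenvalues λ = 1, -4.
For λ=1: (A-λI) row 1 is [-20, -10], so an eigenvector is (-1, 2).
For λ=-4: (A-λI) row 1 is [-15, -10], so an eigenvector is (-2, 3).
General solution: K_1e^(t)(-1,2) + K_2e^(-4t)(-2,3).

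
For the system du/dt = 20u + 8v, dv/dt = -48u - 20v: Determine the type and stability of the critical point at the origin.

A = [[20,8],[-48,-20]]; det(A-λI) = λ^2 - 16.
λ = -4, 4: opposite signs.

saddle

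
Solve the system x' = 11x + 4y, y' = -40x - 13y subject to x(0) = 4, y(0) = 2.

Coefficient matrix A = [[11, 4], [-40, -13]].
Characteristic polynomial det(A - λI) = λ^2 + 2λ + 17 = 0.
Eigenvalues λ = -1 ± 4i (complex conjugate pair).
For λ=-1+4i: an eigenvector is (0,1) - i(1,-3) = (0 - i, 1 + 3i).
A real fundamental pair from Re and Im of e^((-1+4i)t)v: X_1 = e^(-t)(cos(4t)·(0,1) + sin(4t)·(1,-3)), X_2 = e^(-t)(sin(4t)·(0,1) - cos(4t)·(1,-3)).
General solution: c_1X_1 + c_2X_2.
Applying x(0)=4, y(0)=2 gives c_1=14, c_2=-4.

x(t) = 14e^(-t)sin(4t) + 4e^(-t)cos(4t), y(t) = -46e^(-t)sin(4t) + 2e^(-t)cos(4t)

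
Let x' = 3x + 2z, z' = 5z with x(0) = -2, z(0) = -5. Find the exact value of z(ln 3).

-1215

A = [[3,2],[0,5]]; eigenvalues λ = 5, 3.
Eigenvectors: (-1,-1) for λ=5, (1,0) for λ=3.
From the initial condition, c_1 = 5, c_2 = 3.
z(ln 3) = (5)(3^5)(-1) + (3)(3^3)(0) = -1215.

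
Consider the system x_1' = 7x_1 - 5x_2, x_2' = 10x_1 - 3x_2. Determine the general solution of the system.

x_1(t) = -C_1e^(2t)sin(5t) + C_2e^(2t)cos(5t), x_2(t) = -C_1e^(2t)sin(5t) + C_1e^(2t)cos(5t) + C_2e^(2t)sin(5t) + C_2e^(2t)cos(5t)

Coefficient matrix A = [[7, -5], [10, -3]].
Characteristic polynomial det(A - λI) = λ^2 - 4λ + 29 = 0.
Eigenvalues λ = 2 ± 5i (complex conjugate pair).
For λ=2+5i: an eigenvector is (0,1) - i(-1,-1) = (0 + i, 1 + i).
A real fundamental pair from Re and Im of e^((2+5i)t)v: X_1 = e^(2t)(cos(5t)·(0,1) + sin(5t)·(-1,-1)), X_2 = e^(2t)(sin(5t)·(0,1) - cos(5t)·(-1,-1)).
General solution: C_1X_1 + C_2X_2.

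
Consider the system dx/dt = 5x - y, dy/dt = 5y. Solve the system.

Coefficient matrix A = [[5, -1], [0, 5]].
Characteristic polynomial det(A - λI) = λ^2 - 10λ + 25 = 0.
Single eigenvalue λ = 5 with algebraic multiplicity 2.
Eigenvector v = (-1,0); generalized eigenvector w with (A-λI)w=v is (1,1).
General solution: e^(5t)[K_1·v + K_2·(t·v + w)].

x(t) = -K_1e^(5t) - K_2te^(5t) + K_2e^(5t), y(t) = K_2e^(5t)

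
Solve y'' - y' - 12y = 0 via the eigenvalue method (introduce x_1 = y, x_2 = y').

y(t) = K_1e^(4t) + K_2e^(-3t)

Let x_1 = y, x_2 = y'. Then x_1' = x_2 and x_2' = 12x_1 + x_2.
A = [[0,1],[12,1]]; det(A-λI) = λ^2 - λ - 12.
Eigenvalues λ = 4, -3 with eigenvectors (1,4), (1,-3).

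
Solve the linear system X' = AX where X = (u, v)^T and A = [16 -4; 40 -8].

Coefficient matrix A = [[16, -4], [40, -8]].
Characteristic polynomial det(A - λI) = λ^2 - 8λ + 32 = 0.
Eigenvalues λ = 4 ± 4i (complex conjugate pair).
For λ=4+4i: an eigenvector is (0,-1) - i(1,3) = (0 - i, -1 - 3i).
A real fundamental pair from Re and Im of e^((4+4i)t)v: X_1 = e^(4t)(cos(4t)·(0,-1) + sin(4t)·(1,3)), X_2 = e^(4t)(sin(4t)·(0,-1) - cos(4t)·(1,3)).
General solution: C_1X_1 + C_2X_2.

u(t) = C_1e^(4t)sin(4t) - C_2e^(4t)cos(4t), v(t) = 3C_1e^(4t)sin(4t) - C_1e^(4t)cos(4t) - C_2e^(4t)sin(4t) - 3C_2e^(4t)cos(4t)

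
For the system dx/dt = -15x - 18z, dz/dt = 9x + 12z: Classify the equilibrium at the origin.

saddle

A = [[-15,-18],[9,12]]; det(A-λI) = λ^2 + 3λ - 18.
λ = 3, -6: opposite signs.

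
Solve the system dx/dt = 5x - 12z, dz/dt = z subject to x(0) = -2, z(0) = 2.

x(t) = -8e^(5t) + 6e^(t), z(t) = 2e^(t)

Coefficient matrix A = [[5, -12], [0, 1]].
Characteristic polynomial det(A - λI) = λ^2 - 6λ + 5 = 0.
Eigenvalues λ = 5, 1.
For λ=5: (A-λI) row 1 is [0, -12], so an eigenvector is (-1, 0).
For λ=1: (A-λI) row 1 is [4, -12], so an eigenvector is (3, 1).
General solution: c_1e^(5t)(-1,0) + c_2e^(t)(3,1).
Applying x(0)=-2, z(0)=2 gives c_1=8, c_2=2.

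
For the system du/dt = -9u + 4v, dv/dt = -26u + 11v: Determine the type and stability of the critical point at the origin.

unstable spiral

A = [[-9,4],[-26,11]]; det(A-λI) = λ^2 - 2λ + 5.
λ = 1 ± 2i: positive real part.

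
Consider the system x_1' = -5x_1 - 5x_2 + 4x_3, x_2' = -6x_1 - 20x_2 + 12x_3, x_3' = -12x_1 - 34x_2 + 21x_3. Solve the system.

x_1(t) = K_1e^(t) + 2K_2e^(-3t) - K_3e^(-2t), x_2(t) = 2K_1e^(t) - K_3e^(-2t), x_3(t) = 4K_1e^(t) + K_2e^(-3t) - 2K_3e^(-2t)

Coefficient matrix A = [[-5, -5, 4], [-6, -20, 12], [-12, -34, 21]].
det(A - λI) = 0 gives eigenvalues λ = 1, -3, -2.
For λ=1: eigenvector (1,2,4).
For λ=-3: eigenvector (2,0,1).
For λ=-2: eigenvector (-1,-1,-2).
General solution: K_1e^(t)(1,2,4) + K_2e^(-3t)(2,0,1) + K_3e^(-2t)(-1,-1,-2).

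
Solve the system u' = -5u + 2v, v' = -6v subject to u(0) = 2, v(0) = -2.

Coefficient matrix A = [[-5, 2], [0, -6]].
Characteristic polynomial det(A - λI) = λ^2 + 11λ + 30 = 0.
Eigenvalues λ = -6, -5.
For λ=-6: (A-λI) row 1 is [1, 2], so an eigenvector is (2, -1).
For λ=-5: (A-λI) row 1 is [0, 2], so an eigenvector is (-1, 0).
General solution: C_1e^(-6t)(2,-1) + C_2e^(-5t)(-1,0).
Applying u(0)=2, v(0)=-2 gives C_1=2, C_2=2.

u(t) = -2e^(-5t) + 4e^(-6t), v(t) = -2e^(-6t)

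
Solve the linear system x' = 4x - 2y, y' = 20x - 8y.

Coefficient matrix A = [[4, -2], [20, -8]].
Characteristic polynomial det(A - λI) = λ^2 + 4λ + 8 = 0.
Eigenvalues λ = -2 ± 2i (complex conjugate pair).
For λ=-2+2i: an eigenvector is (1,3) - i(0,1) = (1, 3 - i).
A real fundamental pair from Re and Im of e^((-2+2i)t)v: X_1 = e^(-2t)(cos(2t)·(1,3) + sin(2t)·(0,1)), X_2 = e^(-2t)(sin(2t)·(1,3) - cos(2t)·(0,1)).
General solution: c_1X_1 + c_2X_2.

x(t) = c_1e^(-2t)cos(2t) + c_2e^(-2t)sin(2t), y(t) = c_1e^(-2t)sin(2t) + 3c_1e^(-2t)cos(2t) + 3c_2e^(-2t)sin(2t) - c_2e^(-2t)cos(2t)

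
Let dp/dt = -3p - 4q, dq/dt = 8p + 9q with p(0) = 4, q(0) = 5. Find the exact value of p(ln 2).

A = [[-3,-4],[8,9]]; eigenvalues λ = 1, 5.
Eigenvectors: (1,-1) for λ=1, (-1,2) for λ=5.
From the initial condition, c_1 = 13, c_2 = 9.
p(ln 2) = (13)(2^1)(1) + (9)(2^5)(-1) = -262.

-262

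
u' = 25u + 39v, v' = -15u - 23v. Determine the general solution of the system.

Coefficient matrix A = [[25, 39], [-15, -23]].
Characteristic polynomial det(A - λI) = λ^2 - 2λ + 10 = 0.
Eigenvalues λ = 1 ± 3i (complex conjugate pair).
For λ=1+3i: an eigenvector is (2,-1) - i(3,-2) = (2 - 3i, -1 + 2i).
A real fundamental pair from Re and Im of e^((1+3i)t)v: X_1 = e^(t)(cos(3t)·(2,-1) + sin(3t)·(3,-2)), X_2 = e^(t)(sin(3t)·(2,-1) - cos(3t)·(3,-2)).
General solution: c_1X_1 + c_2X_2.

u(t) = 3c_1e^(t)sin(3t) + 2c_1e^(t)cos(3t) + 2c_2e^(t)sin(3t) - 3c_2e^(t)cos(3t), v(t) = -2c_1e^(t)sin(3t) - c_1e^(t)cos(3t) - c_2e^(t)sin(3t) + 2c_2e^(t)cos(3t)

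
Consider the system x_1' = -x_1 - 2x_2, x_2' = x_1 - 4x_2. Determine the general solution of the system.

Coefficient matrix A = [[-1, -2], [1, -4]].
Characteristic polynomial det(A - λI) = λ^2 + 5λ + 6 = 0.
Eigenvalues λ = -3, -2.
For λ=-3: (A-λI) row 1 is [2, -2], so an eigenvector is (-1, -1).
For λ=-2: (A-λI) row 1 is [1, -2], so an eigenvector is (-2, -1).
General solution: C_1e^(-3t)(-1,-1) + C_2e^(-2t)(-2,-1).

x_1(t) = -C_1e^(-3t) - 2C_2e^(-2t), x_2(t) = -C_1e^(-3t) - C_2e^(-2t)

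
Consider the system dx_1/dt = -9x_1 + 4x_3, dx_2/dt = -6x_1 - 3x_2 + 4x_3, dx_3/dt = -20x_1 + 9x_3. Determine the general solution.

Coefficient matrix A = [[-9, 0, 4], [-6, -3, 4], [-20, 0, 9]].
det(A - λI) = 0 gives eigenvalues λ = -1, -3, 1.
For λ=-1: eigenvector (1,1,2).
For λ=-3: eigenvector (0,1,0).
For λ=1: eigenvector (2,2,5).
General solution: K_1e^(-t)(1,1,2) + K_2e^(-3t)(0,1,0) + K_3e^(t)(2,2,5).

x_1(t) = K_1e^(-t) + 2K_3e^(t), x_2(t) = K_1e^(-t) + K_2e^(-3t) + 2K_3e^(t), x_3(t) = 2K_1e^(-t) + 5K_3e^(t)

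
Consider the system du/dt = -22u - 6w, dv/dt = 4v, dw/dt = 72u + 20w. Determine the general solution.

u(t) = K_1e^(-4t) - K_3e^(2t), v(t) = K_2e^(4t), w(t) = -3K_1e^(-4t) + 4K_3e^(2t)

Coefficient matrix A = [[-22, 0, -6], [0, 4, 0], [72, 0, 20]].
det(A - λI) = 0 gives eigenvalues λ = -4, 4, 2.
For λ=-4: eigenvector (1,0,-3).
For λ=4: eigenvector (0,1,0).
For λ=2: eigenvector (-1,0,4).
General solution: K_1e^(-4t)(1,0,-3) + K_2e^(4t)(0,1,0) + K_3e^(2t)(-1,0,4).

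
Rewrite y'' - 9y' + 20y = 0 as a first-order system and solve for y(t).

y(t) = K_1e^(5t) + K_2e^(4t)

Let x_1 = y, x_2 = y'. Then x_1' = x_2 and x_2' = -20x_1 + 9x_2.
A = [[0,1],[-20,9]]; det(A-λI) = λ^2 - 9λ + 20.
Eigenvalues λ = 5, 4 with eigenvectors (1,5), (1,4).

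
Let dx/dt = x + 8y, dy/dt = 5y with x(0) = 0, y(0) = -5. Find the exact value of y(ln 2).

A = [[1,8],[0,5]]; eigenvalues λ = 1, 5.
Eigenvectors: (-1,0) for λ=1, (2,1) for λ=5.
From the initial condition, c_1 = -10, c_2 = -5.
y(ln 2) = (-10)(2^1)(0) + (-5)(2^5)(1) = -160.

-160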